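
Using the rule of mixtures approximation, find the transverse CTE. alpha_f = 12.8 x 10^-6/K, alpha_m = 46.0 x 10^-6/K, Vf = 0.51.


alpha_2 = alpha_f*Vf + alpha_m*(1-Vf) = 12.8*0.51 + 46.0*0.49 = 29.1 x 10^-6/K

29.1 x 10^-6/K


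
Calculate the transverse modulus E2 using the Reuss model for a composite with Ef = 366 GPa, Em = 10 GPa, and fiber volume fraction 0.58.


1/E2 = Vf/Ef + (1-Vf)/Em = 0.58/366 + 0.42/10
E2 = 22.94 GPa

22.94 GPa


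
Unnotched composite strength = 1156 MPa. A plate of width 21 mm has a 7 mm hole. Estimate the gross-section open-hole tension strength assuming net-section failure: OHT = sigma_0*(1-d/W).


OHT = sigma_0*(1-d/W) = 1156*(1-7/21) = 770.7 MPa

770.7 MPa


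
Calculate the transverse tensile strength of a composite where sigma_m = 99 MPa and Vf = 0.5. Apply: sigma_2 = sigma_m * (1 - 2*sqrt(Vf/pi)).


factor = 1 - 2*sqrt(0.5/pi) = 0.2021
sigma_2 = 99 * 0.2021 = 20.01 MPa

20.01 MPa


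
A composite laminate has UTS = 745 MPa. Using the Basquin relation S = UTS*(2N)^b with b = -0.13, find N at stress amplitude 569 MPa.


N = 0.5 * (S/UTS)^(1/b) = 0.5 * (569/745)^(1/-0.13) = 3.9747 cycles

3.9747 cycles


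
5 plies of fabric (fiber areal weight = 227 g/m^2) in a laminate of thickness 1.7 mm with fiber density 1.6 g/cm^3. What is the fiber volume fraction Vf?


Vf = n * FAW / (rho_f * h * 1000) = 5 * 227 / (1.6 * 1.7 * 1000) = 0.4173

0.4173


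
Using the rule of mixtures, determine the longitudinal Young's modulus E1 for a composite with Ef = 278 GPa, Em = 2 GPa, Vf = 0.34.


E1 = Ef*Vf + Em*(1-Vf) = 278*0.34 + 2*0.66 = 95.84 GPa

95.84 GPa


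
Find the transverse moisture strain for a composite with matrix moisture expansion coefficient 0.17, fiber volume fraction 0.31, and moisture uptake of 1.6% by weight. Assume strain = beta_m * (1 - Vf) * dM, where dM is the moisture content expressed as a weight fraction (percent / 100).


dM = 1.6/100 = 0.016
strain = beta_m * (1-Vf) * dM = 0.17 * 0.69 * 0.016 = 0.0018768

0.0018768


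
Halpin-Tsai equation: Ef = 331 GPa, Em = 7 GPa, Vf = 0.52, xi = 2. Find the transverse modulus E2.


eta = (Ef/Em - 1)/(Ef/Em + xi) = (47.2857 - 1)/(47.2857 + 2) = 0.9391
E2 = Em*(1+xi*eta*Vf)/(1-eta*Vf) = 27.04 GPa

27.04 GPa


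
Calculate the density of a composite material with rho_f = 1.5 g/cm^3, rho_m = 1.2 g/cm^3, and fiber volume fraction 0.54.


rho_c = rho_f*Vf + rho_m*(1-Vf) = 1.5*0.54 + 1.2*0.46 = 1.362 g/cm^3

1.362 g/cm^3


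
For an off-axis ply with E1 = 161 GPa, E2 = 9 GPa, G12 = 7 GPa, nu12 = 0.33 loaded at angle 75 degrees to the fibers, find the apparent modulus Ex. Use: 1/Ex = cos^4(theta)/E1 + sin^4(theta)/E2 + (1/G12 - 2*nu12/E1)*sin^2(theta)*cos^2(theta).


cos^4(75) = 0.004487, sin^4(75) = 0.870513, sin^2(75)*cos^2(75) = 0.0625
1/G12 - 2*nu12/E1 = 1/7 - 2*0.33/161 = 0.138758 GPa^-1
1/Ex = 0.004487/161 + 0.870513/9 + 0.138758*0.0625 = 0.1054239 GPa^-1
Ex = 9.49 GPa

9.49 GPa


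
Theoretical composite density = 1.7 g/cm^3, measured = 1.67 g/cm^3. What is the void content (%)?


Void% = (rho_theo - rho_actual)/rho_theo * 100 = (1.7 - 1.67)/1.7 * 100 = 1.76%

1.76%


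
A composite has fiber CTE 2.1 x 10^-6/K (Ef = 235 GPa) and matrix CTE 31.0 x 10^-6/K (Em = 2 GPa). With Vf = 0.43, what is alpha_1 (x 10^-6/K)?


E1 = Ef*Vf + Em*(1-Vf) = 102.19
alpha_1 = (alpha_f*Ef*Vf + alpha_m*Em*(1-Vf))/E1 = 2.42 x 10^-6/K

2.42 x 10^-6/K


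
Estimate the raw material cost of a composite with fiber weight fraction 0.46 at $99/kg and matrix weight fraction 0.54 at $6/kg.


Cost = cost_f*Wf + cost_m*Wm = 99*0.46 + 6*0.54 = $48.78/kg

$48.78/kg


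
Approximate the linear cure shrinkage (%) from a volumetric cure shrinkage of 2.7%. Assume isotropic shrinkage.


Linear shrinkage ≈ vol_shrink/3 = 2.7/3 = 0.9%

0.9%


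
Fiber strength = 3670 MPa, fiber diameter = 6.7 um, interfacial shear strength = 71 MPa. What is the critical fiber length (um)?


Lc = sigma_f * d / (2 * tau_i) = 3670 * 6.7 / (2 * 71) = 173.2 um

173.2 um


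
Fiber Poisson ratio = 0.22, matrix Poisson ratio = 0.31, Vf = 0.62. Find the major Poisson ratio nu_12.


nu_12 = nu_f*Vf + nu_m*(1-Vf) = 0.22*0.62 + 0.31*0.38 = 0.2542

0.2542


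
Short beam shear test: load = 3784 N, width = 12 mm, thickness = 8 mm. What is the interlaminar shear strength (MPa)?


ILSS = 3F/(4bh) = 3*3784/(4*12*8) = 29.56 MPa

29.56 MPa


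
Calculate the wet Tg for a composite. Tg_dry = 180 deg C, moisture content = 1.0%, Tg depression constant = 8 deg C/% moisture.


Tg_wet = Tg_dry - k*moisture = 180 - 8*1.0 = 172.0 deg C

172.0 deg C


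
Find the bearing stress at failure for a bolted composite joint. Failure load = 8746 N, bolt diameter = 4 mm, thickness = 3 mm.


sigma_br = F/(d*h) = 8746/(4*3) = 728.8 MPa

728.8 MPa


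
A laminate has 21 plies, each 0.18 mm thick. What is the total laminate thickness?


h = n * t_ply = 21 * 0.18 = 3.78 mm

3.78 mm


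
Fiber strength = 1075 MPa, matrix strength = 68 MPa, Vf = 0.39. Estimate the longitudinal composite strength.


sigma_1 = sigma_f*Vf + sigma_m*(1-Vf) = 1075*0.39 + 68*0.61 = 460.7 MPa

460.7 MPa


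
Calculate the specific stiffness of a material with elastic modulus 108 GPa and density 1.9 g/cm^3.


Specific stiffness = E/rho = 108/1.9 = 56.8 GPa/(g/cm^3)

56.8 GPa/(g/cm^3)


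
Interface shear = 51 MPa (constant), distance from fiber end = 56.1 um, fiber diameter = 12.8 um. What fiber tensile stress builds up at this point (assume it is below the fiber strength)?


Force balance: sigma_f * (pi*d^2/4) = tau * (pi*d) * x  ->  sigma_f = 4 * tau * x / d
sigma_f = 4 * 51 * 56.1 / 12.8 = 894.1 MPa

894.1 MPa


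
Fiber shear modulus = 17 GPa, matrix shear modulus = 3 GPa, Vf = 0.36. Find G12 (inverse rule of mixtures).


1/G12 = Vf/Gf + (1-Vf)/Gm = 0.36/17 + 0.64/3
G12 = 4.26 GPa

4.26 GPa


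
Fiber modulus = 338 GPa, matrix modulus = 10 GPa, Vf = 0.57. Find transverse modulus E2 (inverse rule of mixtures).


1/E2 = Vf/Ef + (1-Vf)/Em = 0.57/338 + 0.43/10
E2 = 22.38 GPa

22.38 GPa


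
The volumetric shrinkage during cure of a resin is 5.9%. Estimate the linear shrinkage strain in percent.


Linear shrinkage ≈ vol_shrink/3 = 5.9/3 = 1.967%

1.967%


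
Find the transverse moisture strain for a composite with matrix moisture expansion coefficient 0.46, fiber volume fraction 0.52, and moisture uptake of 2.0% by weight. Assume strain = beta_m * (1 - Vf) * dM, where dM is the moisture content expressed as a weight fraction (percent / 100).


dM = 2.0/100 = 0.02
strain = beta_m * (1-Vf) * dM = 0.46 * 0.48 * 0.02 = 0.004416

0.004416


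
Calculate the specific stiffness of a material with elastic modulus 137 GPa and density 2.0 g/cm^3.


Specific stiffness = E/rho = 137/2.0 = 68.5 GPa/(g/cm^3)

68.5 GPa/(g/cm^3)


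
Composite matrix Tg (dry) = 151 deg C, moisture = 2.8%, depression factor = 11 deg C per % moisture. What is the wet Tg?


Tg_wet = Tg_dry - k*moisture = 151 - 11*2.8 = 120.2 deg C

120.2 deg C


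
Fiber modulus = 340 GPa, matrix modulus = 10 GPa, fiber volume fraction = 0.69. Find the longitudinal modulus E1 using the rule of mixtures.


E1 = Ef*Vf + Em*(1-Vf) = 340*0.69 + 10*0.31 = 237.7 GPa

237.7 GPa


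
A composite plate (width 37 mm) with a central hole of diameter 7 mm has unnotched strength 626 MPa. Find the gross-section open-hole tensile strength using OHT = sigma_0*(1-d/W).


OHT = sigma_0*(1-d/W) = 626*(1-7/37) = 507.6 MPa

507.6 MPa


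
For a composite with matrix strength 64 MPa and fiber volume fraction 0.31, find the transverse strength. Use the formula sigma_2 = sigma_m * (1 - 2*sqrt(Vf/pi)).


factor = 1 - 2*sqrt(0.31/pi) = 0.3717
sigma_2 = 64 * 0.3717 = 23.79 MPa

23.79 MPa


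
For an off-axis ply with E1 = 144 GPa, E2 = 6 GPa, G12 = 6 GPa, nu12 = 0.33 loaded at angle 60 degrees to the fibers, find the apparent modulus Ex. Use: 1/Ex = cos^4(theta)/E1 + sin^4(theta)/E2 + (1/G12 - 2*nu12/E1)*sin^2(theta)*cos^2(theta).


cos^4(60) = 0.0625, sin^4(60) = 0.5625, sin^2(60)*cos^2(60) = 0.1875
1/G12 - 2*nu12/E1 = 1/6 - 2*0.33/144 = 0.162083 GPa^-1
1/Ex = 0.0625/144 + 0.5625/6 + 0.162083*0.1875 = 0.1245747 GPa^-1
Ex = 8.03 GPa

8.03 GPa


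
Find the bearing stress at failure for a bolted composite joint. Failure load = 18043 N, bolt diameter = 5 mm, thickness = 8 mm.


sigma_br = F/(d*h) = 18043/(5*8) = 451.1 MPa

451.1 MPa


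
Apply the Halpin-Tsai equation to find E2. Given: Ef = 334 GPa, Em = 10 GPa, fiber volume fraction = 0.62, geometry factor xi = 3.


eta = (Ef/Em - 1)/(Ef/Em + xi) = (33.4 - 1)/(33.4 + 3) = 0.8901
E2 = Em*(1+xi*eta*Vf)/(1-eta*Vf) = 59.26 GPa

59.26 GPa


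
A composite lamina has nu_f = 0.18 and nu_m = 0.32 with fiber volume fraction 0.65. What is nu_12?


nu_12 = nu_f*Vf + nu_m*(1-Vf) = 0.18*0.65 + 0.32*0.35 = 0.229

0.229


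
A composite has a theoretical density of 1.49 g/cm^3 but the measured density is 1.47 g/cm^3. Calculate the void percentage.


Void% = (rho_theo - rho_actual)/rho_theo * 100 = (1.49 - 1.47)/1.49 * 100 = 1.34%

1.34%


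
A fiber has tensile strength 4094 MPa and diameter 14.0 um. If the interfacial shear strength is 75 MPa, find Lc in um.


Lc = sigma_f * d / (2 * tau_i) = 4094 * 14.0 / (2 * 75) = 382.1 um

382.1 um


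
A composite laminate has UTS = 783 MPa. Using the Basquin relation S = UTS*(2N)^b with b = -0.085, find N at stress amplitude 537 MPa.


N = 0.5 * (S/UTS)^(1/b) = 0.5 * (537/783)^(1/-0.085) = 42.2553 cycles

42.2553 cycles


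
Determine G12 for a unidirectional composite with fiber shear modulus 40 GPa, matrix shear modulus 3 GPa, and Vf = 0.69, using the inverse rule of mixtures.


1/G12 = Vf/Gf + (1-Vf)/Gm = 0.69/40 + 0.31/3
G12 = 8.29 GPa

8.29 GPa


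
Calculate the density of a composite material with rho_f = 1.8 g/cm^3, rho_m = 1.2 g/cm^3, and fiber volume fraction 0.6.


rho_c = rho_f*Vf + rho_m*(1-Vf) = 1.8*0.6 + 1.2*0.4 = 1.56 g/cm^3

1.56 g/cm^3


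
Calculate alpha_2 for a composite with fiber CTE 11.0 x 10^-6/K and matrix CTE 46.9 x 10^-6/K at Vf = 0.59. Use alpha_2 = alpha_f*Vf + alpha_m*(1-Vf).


alpha_2 = alpha_f*Vf + alpha_m*(1-Vf) = 11.0*0.59 + 46.9*0.41 = 25.7 x 10^-6/K

25.7 x 10^-6/K


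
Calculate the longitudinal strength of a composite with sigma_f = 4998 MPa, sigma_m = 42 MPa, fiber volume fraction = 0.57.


sigma_1 = sigma_f*Vf + sigma_m*(1-Vf) = 4998*0.57 + 42*0.43 = 2866.9 MPa

2866.9 MPa


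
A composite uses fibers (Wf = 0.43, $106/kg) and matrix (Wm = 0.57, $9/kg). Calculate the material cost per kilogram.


Cost = cost_f*Wf + cost_m*Wm = 106*0.43 + 9*0.57 = $50.71/kg

$50.71/kg


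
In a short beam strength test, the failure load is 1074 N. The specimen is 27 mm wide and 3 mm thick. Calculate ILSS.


ILSS = 3F/(4bh) = 3*1074/(4*27*3) = 9.94 MPa

9.94 MPa


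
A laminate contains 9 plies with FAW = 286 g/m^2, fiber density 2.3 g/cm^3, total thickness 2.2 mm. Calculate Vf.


Vf = n * FAW / (rho_f * h * 1000) = 9 * 286 / (2.3 * 2.2 * 1000) = 0.5087

0.5087


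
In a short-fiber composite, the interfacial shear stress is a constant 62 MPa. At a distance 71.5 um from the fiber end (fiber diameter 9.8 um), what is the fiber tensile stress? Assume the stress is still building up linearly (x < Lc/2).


Force balance: sigma_f * (pi*d^2/4) = tau * (pi*d) * x  ->  sigma_f = 4 * tau * x / d
sigma_f = 4 * 62 * 71.5 / 9.8 = 1809.4 MPa

1809.4 MPa


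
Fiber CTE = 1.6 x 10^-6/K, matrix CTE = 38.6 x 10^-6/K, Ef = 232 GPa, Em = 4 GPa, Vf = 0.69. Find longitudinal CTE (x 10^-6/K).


E1 = Ef*Vf + Em*(1-Vf) = 161.32
alpha_1 = (alpha_f*Ef*Vf + alpha_m*Em*(1-Vf))/E1 = 1.88 x 10^-6/K

1.88 x 10^-6/K


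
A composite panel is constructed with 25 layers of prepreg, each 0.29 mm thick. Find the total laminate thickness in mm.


h = n * t_ply = 25 * 0.29 = 7.25 mm

7.25 mm


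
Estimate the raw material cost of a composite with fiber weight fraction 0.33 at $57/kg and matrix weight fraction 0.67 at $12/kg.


Cost = cost_f*Wf + cost_m*Wm = 57*0.33 + 12*0.67 = $26.85/kg

$26.85/kg


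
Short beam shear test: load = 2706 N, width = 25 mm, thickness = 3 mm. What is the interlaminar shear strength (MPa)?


ILSS = 3F/(4bh) = 3*2706/(4*25*3) = 27.06 MPa

27.06 MPa


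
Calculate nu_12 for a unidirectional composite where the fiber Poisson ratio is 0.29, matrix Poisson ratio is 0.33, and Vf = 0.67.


nu_12 = nu_f*Vf + nu_m*(1-Vf) = 0.29*0.67 + 0.33*0.33 = 0.3032

0.3032


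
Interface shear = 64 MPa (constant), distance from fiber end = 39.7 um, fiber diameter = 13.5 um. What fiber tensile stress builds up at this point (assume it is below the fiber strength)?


Force balance: sigma_f * (pi*d^2/4) = tau * (pi*d) * x  ->  sigma_f = 4 * tau * x / d
sigma_f = 4 * 64 * 39.7 / 13.5 = 752.8 MPa

752.8 MPa


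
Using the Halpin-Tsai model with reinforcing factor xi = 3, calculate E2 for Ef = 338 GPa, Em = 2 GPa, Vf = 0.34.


eta = (Ef/Em - 1)/(Ef/Em + xi) = (169.0 - 1)/(169.0 + 3) = 0.9767
E2 = Em*(1+xi*eta*Vf)/(1-eta*Vf) = 5.98 GPa

5.98 GPa


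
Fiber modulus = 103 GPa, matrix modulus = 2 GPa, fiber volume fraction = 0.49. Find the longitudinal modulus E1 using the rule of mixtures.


E1 = Ef*Vf + Em*(1-Vf) = 103*0.49 + 2*0.51 = 51.49 GPa

51.49 GPa


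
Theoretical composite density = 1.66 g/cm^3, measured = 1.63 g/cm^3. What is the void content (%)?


Void% = (rho_theo - rho_actual)/rho_theo * 100 = (1.66 - 1.63)/1.66 * 100 = 1.81%

1.81%


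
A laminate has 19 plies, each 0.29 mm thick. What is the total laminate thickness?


h = n * t_ply = 19 * 0.29 = 5.51 mm

5.51 mm


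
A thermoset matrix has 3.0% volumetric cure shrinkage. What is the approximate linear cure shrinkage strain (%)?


Linear shrinkage ≈ vol_shrink/3 = 3.0/3 = 1.0%

1.0%


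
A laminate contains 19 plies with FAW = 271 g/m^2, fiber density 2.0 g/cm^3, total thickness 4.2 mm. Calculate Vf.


Vf = n * FAW / (rho_f * h * 1000) = 19 * 271 / (2.0 * 4.2 * 1000) = 0.613

0.613


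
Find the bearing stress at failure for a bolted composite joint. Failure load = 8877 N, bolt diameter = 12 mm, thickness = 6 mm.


sigma_br = F/(d*h) = 8877/(12*6) = 123.3 MPa

123.3 MPa


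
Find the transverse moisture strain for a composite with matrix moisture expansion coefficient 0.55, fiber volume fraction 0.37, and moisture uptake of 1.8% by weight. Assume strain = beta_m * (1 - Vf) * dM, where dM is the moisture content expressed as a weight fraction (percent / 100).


dM = 1.8/100 = 0.018
strain = beta_m * (1-Vf) * dM = 0.55 * 0.63 * 0.018 = 0.006237

0.006237


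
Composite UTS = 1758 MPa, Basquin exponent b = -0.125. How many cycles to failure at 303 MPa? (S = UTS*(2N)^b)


N = 0.5 * (S/UTS)^(1/b) = 0.5 * (303/1758)^(1/-0.125) = 642066.3982 cycles

642066.3982 cycles


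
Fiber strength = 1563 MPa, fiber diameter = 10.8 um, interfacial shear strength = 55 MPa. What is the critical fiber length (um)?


Lc = sigma_f * d / (2 * tau_i) = 1563 * 10.8 / (2 * 55) = 153.5 um

153.5 um


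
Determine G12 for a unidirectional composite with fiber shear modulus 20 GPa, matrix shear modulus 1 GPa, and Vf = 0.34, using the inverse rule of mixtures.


1/G12 = Vf/Gf + (1-Vf)/Gm = 0.34/20 + 0.66/1
G12 = 1.48 GPa

1.48 GPa


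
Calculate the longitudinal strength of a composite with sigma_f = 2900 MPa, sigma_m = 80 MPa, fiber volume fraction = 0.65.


sigma_1 = sigma_f*Vf + sigma_m*(1-Vf) = 2900*0.65 + 80*0.35 = 1913.0 MPa

1913.0 MPa


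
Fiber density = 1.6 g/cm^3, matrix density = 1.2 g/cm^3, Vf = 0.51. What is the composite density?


rho_c = rho_f*Vf + rho_m*(1-Vf) = 1.6*0.51 + 1.2*0.49 = 1.404 g/cm^3

1.404 g/cm^3


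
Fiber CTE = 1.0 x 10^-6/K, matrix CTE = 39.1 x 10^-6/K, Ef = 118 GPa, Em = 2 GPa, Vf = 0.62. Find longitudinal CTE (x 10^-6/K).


E1 = Ef*Vf + Em*(1-Vf) = 73.92
alpha_1 = (alpha_f*Ef*Vf + alpha_m*Em*(1-Vf))/E1 = 1.39 x 10^-6/K

1.39 x 10^-6/K


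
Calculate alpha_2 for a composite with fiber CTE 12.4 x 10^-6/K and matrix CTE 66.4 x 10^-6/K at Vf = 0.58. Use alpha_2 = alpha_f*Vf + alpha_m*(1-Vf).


alpha_2 = alpha_f*Vf + alpha_m*(1-Vf) = 12.4*0.58 + 66.4*0.42 = 35.1 x 10^-6/K

35.1 x 10^-6/K


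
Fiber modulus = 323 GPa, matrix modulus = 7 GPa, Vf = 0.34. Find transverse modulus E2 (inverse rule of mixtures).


1/E2 = Vf/Ef + (1-Vf)/Em = 0.34/323 + 0.66/7
E2 = 10.49 GPa

10.49 GPa


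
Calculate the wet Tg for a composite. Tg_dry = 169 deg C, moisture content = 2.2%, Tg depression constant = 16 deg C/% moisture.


Tg_wet = Tg_dry - k*moisture = 169 - 16*2.2 = 133.8 deg C

133.8 deg C


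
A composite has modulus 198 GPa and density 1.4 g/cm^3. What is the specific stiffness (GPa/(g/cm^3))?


Specific stiffness = E/rho = 198/1.4 = 141.4 GPa/(g/cm^3)

141.4 GPa/(g/cm^3)


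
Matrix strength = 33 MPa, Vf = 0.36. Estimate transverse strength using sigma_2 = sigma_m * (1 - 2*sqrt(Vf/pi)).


factor = 1 - 2*sqrt(0.36/pi) = 0.323
sigma_2 = 33 * 0.323 = 10.66 MPa

10.66 MPa


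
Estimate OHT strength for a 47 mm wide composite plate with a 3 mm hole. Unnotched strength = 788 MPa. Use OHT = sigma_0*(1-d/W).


OHT = sigma_0*(1-d/W) = 788*(1-3/47) = 737.7 MPa

737.7 MPa


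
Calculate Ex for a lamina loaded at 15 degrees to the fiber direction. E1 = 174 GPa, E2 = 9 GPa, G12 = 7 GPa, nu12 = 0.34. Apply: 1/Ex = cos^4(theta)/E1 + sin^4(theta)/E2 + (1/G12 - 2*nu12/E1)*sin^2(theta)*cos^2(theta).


cos^4(15) = 0.870513, sin^4(15) = 0.004487, sin^2(15)*cos^2(15) = 0.0625
1/G12 - 2*nu12/E1 = 1/7 - 2*0.34/174 = 0.138949 GPa^-1
1/Ex = 0.870513/174 + 0.004487/9 + 0.138949*0.0625 = 0.0141859 GPa^-1
Ex = 70.49 GPa

70.49 GPa


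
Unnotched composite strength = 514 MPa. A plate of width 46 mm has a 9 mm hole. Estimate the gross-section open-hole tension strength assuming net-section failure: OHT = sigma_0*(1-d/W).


OHT = sigma_0*(1-d/W) = 514*(1-9/46) = 413.4 MPa

413.4 MPa


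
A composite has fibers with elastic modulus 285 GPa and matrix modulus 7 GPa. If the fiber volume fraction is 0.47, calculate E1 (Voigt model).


E1 = Ef*Vf + Em*(1-Vf) = 285*0.47 + 7*0.53 = 137.66 GPa

137.66 GPa


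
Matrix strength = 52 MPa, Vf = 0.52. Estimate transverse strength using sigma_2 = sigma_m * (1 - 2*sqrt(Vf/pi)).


factor = 1 - 2*sqrt(0.52/pi) = 0.1863
sigma_2 = 52 * 0.1863 = 9.69 MPa

9.69 MPa


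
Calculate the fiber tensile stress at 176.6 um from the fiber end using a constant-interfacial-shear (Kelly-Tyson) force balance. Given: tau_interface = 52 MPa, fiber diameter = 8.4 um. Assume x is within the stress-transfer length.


Force balance: sigma_f * (pi*d^2/4) = tau * (pi*d) * x  ->  sigma_f = 4 * tau * x / d
sigma_f = 4 * 52 * 176.6 / 8.4 = 4373.0 MPa

4373.0 MPa


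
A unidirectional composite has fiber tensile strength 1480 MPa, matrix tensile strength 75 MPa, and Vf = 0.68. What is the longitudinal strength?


sigma_1 = sigma_f*Vf + sigma_m*(1-Vf) = 1480*0.68 + 75*0.32 = 1030.4 MPa

1030.4 MPa


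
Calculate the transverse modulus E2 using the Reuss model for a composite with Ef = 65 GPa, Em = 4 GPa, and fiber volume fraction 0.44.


1/E2 = Vf/Ef + (1-Vf)/Em = 0.44/65 + 0.56/4
E2 = 6.81 GPa

6.81 GPa


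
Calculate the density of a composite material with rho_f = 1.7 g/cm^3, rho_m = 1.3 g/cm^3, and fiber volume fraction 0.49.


rho_c = rho_f*Vf + rho_m*(1-Vf) = 1.7*0.49 + 1.3*0.51 = 1.496 g/cm^3

1.496 g/cm^3


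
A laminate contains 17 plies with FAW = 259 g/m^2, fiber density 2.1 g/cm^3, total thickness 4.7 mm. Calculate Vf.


Vf = n * FAW / (rho_f * h * 1000) = 17 * 259 / (2.1 * 4.7 * 1000) = 0.4461

0.4461


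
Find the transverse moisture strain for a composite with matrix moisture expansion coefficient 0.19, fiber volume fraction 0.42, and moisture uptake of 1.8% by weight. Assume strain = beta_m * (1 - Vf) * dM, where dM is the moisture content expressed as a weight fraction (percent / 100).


dM = 1.8/100 = 0.018
strain = beta_m * (1-Vf) * dM = 0.19 * 0.58 * 0.018 = 0.0019836

0.0019836


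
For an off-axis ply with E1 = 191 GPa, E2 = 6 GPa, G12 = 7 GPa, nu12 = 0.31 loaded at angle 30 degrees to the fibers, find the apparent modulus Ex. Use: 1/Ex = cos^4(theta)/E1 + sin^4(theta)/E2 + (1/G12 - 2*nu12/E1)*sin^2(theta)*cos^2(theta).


cos^4(30) = 0.5625, sin^4(30) = 0.0625, sin^2(30)*cos^2(30) = 0.1875
1/G12 - 2*nu12/E1 = 1/7 - 2*0.31/191 = 0.139611 GPa^-1
1/Ex = 0.5625/191 + 0.0625/6 + 0.139611*0.1875 = 0.0395388 GPa^-1
Ex = 25.29 GPa

25.29 GPa


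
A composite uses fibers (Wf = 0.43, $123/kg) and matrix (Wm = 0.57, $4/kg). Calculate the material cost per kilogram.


Cost = cost_f*Wf + cost_m*Wm = 123*0.43 + 4*0.57 = $55.17/kg

$55.17/kg


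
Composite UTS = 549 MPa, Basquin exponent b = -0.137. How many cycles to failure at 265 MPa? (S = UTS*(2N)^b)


N = 0.5 * (S/UTS)^(1/b) = 0.5 * (265/549)^(1/-0.137) = 101.8409 cycles

101.8409 cycles


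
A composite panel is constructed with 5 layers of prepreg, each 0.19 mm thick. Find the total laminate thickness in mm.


h = n * t_ply = 5 * 0.19 = 0.95 mm

0.95 mm


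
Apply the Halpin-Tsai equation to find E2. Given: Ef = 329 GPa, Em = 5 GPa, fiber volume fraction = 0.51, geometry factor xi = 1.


eta = (Ef/Em - 1)/(Ef/Em + xi) = (65.8 - 1)/(65.8 + 1) = 0.9701
E2 = Em*(1+xi*eta*Vf)/(1-eta*Vf) = 14.79 GPa

14.79 GPa


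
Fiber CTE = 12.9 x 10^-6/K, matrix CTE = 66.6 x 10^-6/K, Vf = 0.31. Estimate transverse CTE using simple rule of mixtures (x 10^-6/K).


alpha_2 = alpha_f*Vf + alpha_m*(1-Vf) = 12.9*0.31 + 66.6*0.69 = 50.0 x 10^-6/K

50.0 x 10^-6/K


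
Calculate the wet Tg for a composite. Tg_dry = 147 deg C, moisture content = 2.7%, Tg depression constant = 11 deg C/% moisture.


Tg_wet = Tg_dry - k*moisture = 147 - 11*2.7 = 117.3 deg C

117.3 deg C


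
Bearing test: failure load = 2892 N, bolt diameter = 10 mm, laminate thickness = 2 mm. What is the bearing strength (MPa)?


sigma_br = F/(d*h) = 2892/(10*2) = 144.6 MPa

144.6 MPa


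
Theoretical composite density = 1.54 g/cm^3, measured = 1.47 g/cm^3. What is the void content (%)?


Void% = (rho_theo - rho_actual)/rho_theo * 100 = (1.54 - 1.47)/1.54 * 100 = 4.55%

4.55%


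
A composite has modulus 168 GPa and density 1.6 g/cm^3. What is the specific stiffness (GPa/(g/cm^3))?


Specific stiffness = E/rho = 168/1.6 = 105.0 GPa/(g/cm^3)

105.0 GPa/(g/cm^3)


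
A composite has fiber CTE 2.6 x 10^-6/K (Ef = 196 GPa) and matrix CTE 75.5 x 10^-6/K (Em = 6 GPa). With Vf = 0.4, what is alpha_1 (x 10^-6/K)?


E1 = Ef*Vf + Em*(1-Vf) = 82.0
alpha_1 = (alpha_f*Ef*Vf + alpha_m*Em*(1-Vf))/E1 = 5.8 x 10^-6/K

5.8 x 10^-6/K


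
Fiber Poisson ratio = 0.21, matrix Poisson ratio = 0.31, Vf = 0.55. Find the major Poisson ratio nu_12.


nu_12 = nu_f*Vf + nu_m*(1-Vf) = 0.21*0.55 + 0.31*0.45 = 0.255

0.255


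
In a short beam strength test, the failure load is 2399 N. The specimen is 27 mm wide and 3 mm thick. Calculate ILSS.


ILSS = 3F/(4bh) = 3*2399/(4*27*3) = 22.21 MPa

22.21 MPa


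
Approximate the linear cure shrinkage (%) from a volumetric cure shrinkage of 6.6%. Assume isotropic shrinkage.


Linear shrinkage ≈ vol_shrink/3 = 6.6/3 = 2.2%

2.2%


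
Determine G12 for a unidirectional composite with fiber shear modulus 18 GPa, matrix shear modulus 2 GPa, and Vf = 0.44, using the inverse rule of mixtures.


1/G12 = Vf/Gf + (1-Vf)/Gm = 0.44/18 + 0.56/2
G12 = 3.28 GPa

3.28 GPa


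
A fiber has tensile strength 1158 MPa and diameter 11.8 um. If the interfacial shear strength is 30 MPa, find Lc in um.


Lc = sigma_f * d / (2 * tau_i) = 1158 * 11.8 / (2 * 30) = 227.7 um

227.7 um


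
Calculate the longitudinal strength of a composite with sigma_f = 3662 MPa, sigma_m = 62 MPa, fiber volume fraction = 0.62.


sigma_1 = sigma_f*Vf + sigma_m*(1-Vf) = 3662*0.62 + 62*0.38 = 2294.0 MPa

2294.0 MPa


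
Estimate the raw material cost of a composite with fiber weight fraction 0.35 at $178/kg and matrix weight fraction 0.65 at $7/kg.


Cost = cost_f*Wf + cost_m*Wm = 178*0.35 + 7*0.65 = $66.85/kg

$66.85/kg


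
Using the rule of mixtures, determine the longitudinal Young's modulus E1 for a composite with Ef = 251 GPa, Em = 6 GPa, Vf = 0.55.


E1 = Ef*Vf + Em*(1-Vf) = 251*0.55 + 6*0.45 = 140.75 GPa

140.75 GPa


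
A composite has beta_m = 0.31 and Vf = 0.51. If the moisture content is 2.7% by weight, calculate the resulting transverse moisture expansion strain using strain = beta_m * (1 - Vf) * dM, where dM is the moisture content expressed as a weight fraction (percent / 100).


dM = 2.7/100 = 0.027
strain = beta_m * (1-Vf) * dM = 0.31 * 0.49 * 0.027 = 0.0041013

0.0041013


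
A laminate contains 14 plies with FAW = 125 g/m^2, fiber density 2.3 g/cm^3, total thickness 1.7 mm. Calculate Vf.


Vf = n * FAW / (rho_f * h * 1000) = 14 * 125 / (2.3 * 1.7 * 1000) = 0.4476

0.4476


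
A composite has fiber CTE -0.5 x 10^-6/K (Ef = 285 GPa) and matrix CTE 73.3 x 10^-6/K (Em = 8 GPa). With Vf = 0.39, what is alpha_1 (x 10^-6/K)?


E1 = Ef*Vf + Em*(1-Vf) = 116.03
alpha_1 = (alpha_f*Ef*Vf + alpha_m*Em*(1-Vf))/E1 = 2.6 x 10^-6/K

2.6 x 10^-6/K


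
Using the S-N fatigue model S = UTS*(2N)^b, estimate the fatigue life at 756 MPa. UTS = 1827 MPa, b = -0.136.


N = 0.5 * (S/UTS)^(1/b) = 0.5 * (756/1827)^(1/-0.136) = 328.6550 cycles

328.6550 cycles


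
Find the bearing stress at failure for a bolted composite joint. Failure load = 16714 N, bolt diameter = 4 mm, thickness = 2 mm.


sigma_br = F/(d*h) = 16714/(4*2) = 2089.3 MPa

2089.3 MPa


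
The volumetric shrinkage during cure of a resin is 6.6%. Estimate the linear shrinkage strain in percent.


Linear shrinkage ≈ vol_shrink/3 = 6.6/3 = 2.2%

2.2%


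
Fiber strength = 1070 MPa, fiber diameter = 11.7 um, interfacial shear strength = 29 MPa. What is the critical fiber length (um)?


Lc = sigma_f * d / (2 * tau_i) = 1070 * 11.7 / (2 * 29) = 215.8 um

215.8 um


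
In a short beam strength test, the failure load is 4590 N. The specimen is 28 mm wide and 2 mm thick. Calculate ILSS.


ILSS = 3F/(4bh) = 3*4590/(4*28*2) = 61.47 MPa

61.47 MPa


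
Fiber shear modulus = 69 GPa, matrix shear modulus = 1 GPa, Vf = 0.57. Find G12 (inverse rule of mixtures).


1/G12 = Vf/Gf + (1-Vf)/Gm = 0.57/69 + 0.43/1
G12 = 2.28 GPa

2.28 GPa


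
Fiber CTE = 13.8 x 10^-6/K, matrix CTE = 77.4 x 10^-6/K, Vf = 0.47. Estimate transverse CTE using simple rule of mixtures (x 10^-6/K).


alpha_2 = alpha_f*Vf + alpha_m*(1-Vf) = 13.8*0.47 + 77.4*0.53 = 47.5 x 10^-6/K

47.5 x 10^-6/K


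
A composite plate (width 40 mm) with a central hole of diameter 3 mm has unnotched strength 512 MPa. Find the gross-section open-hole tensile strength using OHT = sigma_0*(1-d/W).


OHT = sigma_0*(1-d/W) = 512*(1-3/40) = 473.6 MPa

473.6 MPa


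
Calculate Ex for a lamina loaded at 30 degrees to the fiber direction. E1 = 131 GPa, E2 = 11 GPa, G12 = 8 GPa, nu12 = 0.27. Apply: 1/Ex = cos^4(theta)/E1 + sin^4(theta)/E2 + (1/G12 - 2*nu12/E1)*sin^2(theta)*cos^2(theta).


cos^4(30) = 0.5625, sin^4(30) = 0.0625, sin^2(30)*cos^2(30) = 0.1875
1/G12 - 2*nu12/E1 = 1/8 - 2*0.27/131 = 0.120878 GPa^-1
1/Ex = 0.5625/131 + 0.0625/11 + 0.120878*0.1875 = 0.0326403 GPa^-1
Ex = 30.64 GPa

30.64 GPa


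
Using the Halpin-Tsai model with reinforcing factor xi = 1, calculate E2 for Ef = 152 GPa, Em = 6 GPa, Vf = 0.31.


eta = (Ef/Em - 1)/(Ef/Em + xi) = (25.3333 - 1)/(25.3333 + 1) = 0.9241
E2 = Em*(1+xi*eta*Vf)/(1-eta*Vf) = 10.82 GPa

10.82 GPa


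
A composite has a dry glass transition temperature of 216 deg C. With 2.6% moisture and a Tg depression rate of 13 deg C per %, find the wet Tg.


Tg_wet = Tg_dry - k*moisture = 216 - 13*2.6 = 182.2 deg C

182.2 deg C


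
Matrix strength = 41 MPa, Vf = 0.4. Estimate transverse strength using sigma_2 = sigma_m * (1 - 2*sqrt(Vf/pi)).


factor = 1 - 2*sqrt(0.4/pi) = 0.2864
sigma_2 = 41 * 0.2864 = 11.74 MPa

11.74 MPa


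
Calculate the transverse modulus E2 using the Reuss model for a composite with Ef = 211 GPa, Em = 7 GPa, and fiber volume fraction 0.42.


1/E2 = Vf/Ef + (1-Vf)/Em = 0.42/211 + 0.58/7
E2 = 11.79 GPa

11.79 GPa


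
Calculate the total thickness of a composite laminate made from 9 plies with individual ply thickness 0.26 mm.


h = n * t_ply = 9 * 0.26 = 2.34 mm

2.34 mm


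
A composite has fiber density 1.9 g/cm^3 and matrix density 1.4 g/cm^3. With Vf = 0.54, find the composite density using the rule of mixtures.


rho_c = rho_f*Vf + rho_m*(1-Vf) = 1.9*0.54 + 1.4*0.46 = 1.67 g/cm^3

1.67 g/cm^3


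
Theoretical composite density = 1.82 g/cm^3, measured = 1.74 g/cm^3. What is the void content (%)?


Void% = (rho_theo - rho_actual)/rho_theo * 100 = (1.82 - 1.74)/1.82 * 100 = 4.4%

4.4%


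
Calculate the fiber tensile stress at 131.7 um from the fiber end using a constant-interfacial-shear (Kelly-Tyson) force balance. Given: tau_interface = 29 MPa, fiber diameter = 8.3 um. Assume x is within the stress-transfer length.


Force balance: sigma_f * (pi*d^2/4) = tau * (pi*d) * x  ->  sigma_f = 4 * tau * x / d
sigma_f = 4 * 29 * 131.7 / 8.3 = 1840.6 MPa

1840.6 MPa


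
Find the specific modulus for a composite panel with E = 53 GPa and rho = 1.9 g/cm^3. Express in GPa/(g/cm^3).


Specific stiffness = E/rho = 53/1.9 = 27.9 GPa/(g/cm^3)

27.9 GPa/(g/cm^3)


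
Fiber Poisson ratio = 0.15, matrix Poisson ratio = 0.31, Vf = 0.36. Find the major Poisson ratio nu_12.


nu_12 = nu_f*Vf + nu_m*(1-Vf) = 0.15*0.36 + 0.31*0.64 = 0.2524

0.2524


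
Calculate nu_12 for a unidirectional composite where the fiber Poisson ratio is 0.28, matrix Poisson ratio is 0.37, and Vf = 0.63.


nu_12 = nu_f*Vf + nu_m*(1-Vf) = 0.28*0.63 + 0.37*0.37 = 0.3133

0.3133


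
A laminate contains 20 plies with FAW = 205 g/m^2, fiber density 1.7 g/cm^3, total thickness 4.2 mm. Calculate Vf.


Vf = n * FAW / (rho_f * h * 1000) = 20 * 205 / (1.7 * 4.2 * 1000) = 0.5742

0.5742


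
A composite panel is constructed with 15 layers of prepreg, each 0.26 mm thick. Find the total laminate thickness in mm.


h = n * t_ply = 15 * 0.26 = 3.9 mm

3.9 mm


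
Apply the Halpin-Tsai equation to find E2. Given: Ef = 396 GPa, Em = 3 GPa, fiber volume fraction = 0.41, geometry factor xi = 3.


eta = (Ef/Em - 1)/(Ef/Em + xi) = (132.0 - 1)/(132.0 + 3) = 0.9704
E2 = Em*(1+xi*eta*Vf)/(1-eta*Vf) = 10.93 GPa

10.93 GPa


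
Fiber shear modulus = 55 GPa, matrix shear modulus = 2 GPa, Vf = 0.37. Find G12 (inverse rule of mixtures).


1/G12 = Vf/Gf + (1-Vf)/Gm = 0.37/55 + 0.63/2
G12 = 3.11 GPa

3.11 GPa


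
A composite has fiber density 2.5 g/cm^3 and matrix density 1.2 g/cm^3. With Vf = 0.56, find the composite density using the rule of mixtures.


rho_c = rho_f*Vf + rho_m*(1-Vf) = 2.5*0.56 + 1.2*0.44 = 1.928 g/cm^3

1.928 g/cm^3


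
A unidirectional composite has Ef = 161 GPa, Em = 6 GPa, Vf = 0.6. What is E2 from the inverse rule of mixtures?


1/E2 = Vf/Ef + (1-Vf)/Em = 0.6/161 + 0.4/6
E2 = 14.21 GPa

14.21 GPa


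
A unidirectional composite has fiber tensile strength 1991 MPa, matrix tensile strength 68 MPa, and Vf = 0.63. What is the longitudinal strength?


sigma_1 = sigma_f*Vf + sigma_m*(1-Vf) = 1991*0.63 + 68*0.37 = 1279.5 MPa

1279.5 MPa


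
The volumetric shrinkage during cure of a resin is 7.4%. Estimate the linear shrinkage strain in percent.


Linear shrinkage ≈ vol_shrink/3 = 7.4/3 = 2.467%

2.467%


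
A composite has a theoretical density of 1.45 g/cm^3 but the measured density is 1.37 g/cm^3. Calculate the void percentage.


Void% = (rho_theo - rho_actual)/rho_theo * 100 = (1.45 - 1.37)/1.45 * 100 = 5.52%

5.52%


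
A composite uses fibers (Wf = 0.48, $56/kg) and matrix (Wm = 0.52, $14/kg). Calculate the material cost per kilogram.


Cost = cost_f*Wf + cost_m*Wm = 56*0.48 + 14*0.52 = $34.16/kg

$34.16/kg


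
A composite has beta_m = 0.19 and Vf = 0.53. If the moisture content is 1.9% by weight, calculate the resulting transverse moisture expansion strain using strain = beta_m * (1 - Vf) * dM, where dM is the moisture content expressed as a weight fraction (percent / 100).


dM = 1.9/100 = 0.019
strain = beta_m * (1-Vf) * dM = 0.19 * 0.47 * 0.019 = 0.0016967

0.0016967


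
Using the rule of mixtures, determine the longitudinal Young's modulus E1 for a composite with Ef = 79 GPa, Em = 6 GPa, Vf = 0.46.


E1 = Ef*Vf + Em*(1-Vf) = 79*0.46 + 6*0.54 = 39.58 GPa

39.58 GPa


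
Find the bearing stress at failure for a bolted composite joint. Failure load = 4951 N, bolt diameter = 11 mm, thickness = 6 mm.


sigma_br = F/(d*h) = 4951/(11*6) = 75.0 MPa

75.0 MPa


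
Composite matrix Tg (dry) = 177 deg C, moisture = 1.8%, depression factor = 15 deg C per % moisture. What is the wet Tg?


Tg_wet = Tg_dry - k*moisture = 177 - 15*1.8 = 150.0 deg C

150.0 deg C


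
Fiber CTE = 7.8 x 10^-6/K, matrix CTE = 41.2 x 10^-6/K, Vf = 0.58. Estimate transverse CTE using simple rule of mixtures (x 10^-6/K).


alpha_2 = alpha_f*Vf + alpha_m*(1-Vf) = 7.8*0.58 + 41.2*0.42 = 21.8 x 10^-6/K

21.8 x 10^-6/K


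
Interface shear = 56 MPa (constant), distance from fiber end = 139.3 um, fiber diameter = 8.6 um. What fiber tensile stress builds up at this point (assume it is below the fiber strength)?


Force balance: sigma_f * (pi*d^2/4) = tau * (pi*d) * x  ->  sigma_f = 4 * tau * x / d
sigma_f = 4 * 56 * 139.3 / 8.6 = 3628.3 MPa

3628.3 MPa


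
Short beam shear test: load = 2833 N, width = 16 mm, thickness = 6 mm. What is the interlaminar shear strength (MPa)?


ILSS = 3F/(4bh) = 3*2833/(4*16*6) = 22.13 MPa

22.13 MPa


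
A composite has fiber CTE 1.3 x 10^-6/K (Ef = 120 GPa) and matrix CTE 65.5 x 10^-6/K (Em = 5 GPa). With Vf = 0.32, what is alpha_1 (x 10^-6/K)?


E1 = Ef*Vf + Em*(1-Vf) = 41.8
alpha_1 = (alpha_f*Ef*Vf + alpha_m*Em*(1-Vf))/E1 = 6.52 x 10^-6/K

6.52 x 10^-6/K


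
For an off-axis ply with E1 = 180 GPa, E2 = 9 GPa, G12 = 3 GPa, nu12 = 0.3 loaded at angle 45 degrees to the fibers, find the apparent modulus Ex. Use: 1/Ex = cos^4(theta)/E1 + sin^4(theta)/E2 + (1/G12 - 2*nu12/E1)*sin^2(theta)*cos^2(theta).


cos^4(45) = 0.25, sin^4(45) = 0.25, sin^2(45)*cos^2(45) = 0.25
1/G12 - 2*nu12/E1 = 1/3 - 2*0.3/180 = 0.33 GPa^-1
1/Ex = 0.25/180 + 0.25/9 + 0.33*0.25 = 0.1116667 GPa^-1
Ex = 8.96 GPa

8.96 GPa


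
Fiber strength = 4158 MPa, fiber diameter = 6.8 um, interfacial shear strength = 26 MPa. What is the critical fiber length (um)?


Lc = sigma_f * d / (2 * tau_i) = 4158 * 6.8 / (2 * 26) = 543.7 um

543.7 um


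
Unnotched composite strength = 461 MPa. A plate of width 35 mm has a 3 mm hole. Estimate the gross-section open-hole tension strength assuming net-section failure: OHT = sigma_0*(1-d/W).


OHT = sigma_0*(1-d/W) = 461*(1-3/35) = 421.5 MPa

421.5 MPa


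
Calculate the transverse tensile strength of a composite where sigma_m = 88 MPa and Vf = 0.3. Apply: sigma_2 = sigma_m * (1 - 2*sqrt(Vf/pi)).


factor = 1 - 2*sqrt(0.3/pi) = 0.382
sigma_2 = 88 * 0.382 = 33.61 MPa

33.61 MPa


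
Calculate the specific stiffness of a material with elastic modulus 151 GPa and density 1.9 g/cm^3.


Specific stiffness = E/rho = 151/1.9 = 79.5 GPa/(g/cm^3)

79.5 GPa/(g/cm^3)


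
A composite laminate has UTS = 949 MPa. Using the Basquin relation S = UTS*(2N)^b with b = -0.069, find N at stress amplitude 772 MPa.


N = 0.5 * (S/UTS)^(1/b) = 0.5 * (772/949)^(1/-0.069) = 9.9593 cycles

9.9593 cycles


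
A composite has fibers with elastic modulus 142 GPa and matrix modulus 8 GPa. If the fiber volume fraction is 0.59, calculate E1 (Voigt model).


E1 = Ef*Vf + Em*(1-Vf) = 142*0.59 + 8*0.41 = 87.06 GPa

87.06 GPa


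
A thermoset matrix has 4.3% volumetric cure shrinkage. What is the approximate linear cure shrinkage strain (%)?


Linear shrinkage ≈ vol_shrink/3 = 4.3/3 = 1.433%

1.433%


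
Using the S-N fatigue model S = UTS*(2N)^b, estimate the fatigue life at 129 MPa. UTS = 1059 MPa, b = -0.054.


N = 0.5 * (S/UTS)^(1/b) = 0.5 * (129/1059)^(1/-0.054) = 4.2714e+16 cycles

4.2714e+16 cycles


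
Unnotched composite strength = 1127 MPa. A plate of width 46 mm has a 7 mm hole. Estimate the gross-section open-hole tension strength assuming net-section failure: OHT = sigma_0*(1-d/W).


OHT = sigma_0*(1-d/W) = 1127*(1-7/46) = 955.5 MPa

955.5 MPa


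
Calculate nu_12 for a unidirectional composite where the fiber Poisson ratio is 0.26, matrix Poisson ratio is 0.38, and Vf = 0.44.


nu_12 = nu_f*Vf + nu_m*(1-Vf) = 0.26*0.44 + 0.38*0.56 = 0.3272

0.3272


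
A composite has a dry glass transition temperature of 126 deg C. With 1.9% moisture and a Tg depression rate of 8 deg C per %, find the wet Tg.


Tg_wet = Tg_dry - k*moisture = 126 - 8*1.9 = 110.8 deg C

110.8 deg C


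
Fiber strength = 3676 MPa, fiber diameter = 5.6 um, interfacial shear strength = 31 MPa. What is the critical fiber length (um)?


Lc = sigma_f * d / (2 * tau_i) = 3676 * 5.6 / (2 * 31) = 332.0 um

332.0 um


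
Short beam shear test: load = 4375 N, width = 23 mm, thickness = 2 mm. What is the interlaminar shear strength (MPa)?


ILSS = 3F/(4bh) = 3*4375/(4*23*2) = 71.33 MPa

71.33 MPa


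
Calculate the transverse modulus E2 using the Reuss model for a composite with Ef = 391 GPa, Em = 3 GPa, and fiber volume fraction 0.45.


1/E2 = Vf/Ef + (1-Vf)/Em = 0.45/391 + 0.55/3
E2 = 5.42 GPa

5.42 GPa


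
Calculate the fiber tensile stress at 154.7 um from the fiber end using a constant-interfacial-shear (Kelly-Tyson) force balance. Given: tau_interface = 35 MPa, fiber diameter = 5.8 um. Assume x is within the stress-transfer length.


Force balance: sigma_f * (pi*d^2/4) = tau * (pi*d) * x  ->  sigma_f = 4 * tau * x / d
sigma_f = 4 * 35 * 154.7 / 5.8 = 3734.1 MPa

3734.1 MPa


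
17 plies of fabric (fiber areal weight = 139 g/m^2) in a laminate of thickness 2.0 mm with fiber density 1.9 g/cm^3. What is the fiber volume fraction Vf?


Vf = n * FAW / (rho_f * h * 1000) = 17 * 139 / (1.9 * 2.0 * 1000) = 0.6218

0.6218


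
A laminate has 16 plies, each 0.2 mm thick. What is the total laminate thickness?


h = n * t_ply = 16 * 0.2 = 3.2 mm

3.2 mm


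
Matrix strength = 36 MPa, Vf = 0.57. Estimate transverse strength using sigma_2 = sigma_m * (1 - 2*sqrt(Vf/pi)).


factor = 1 - 2*sqrt(0.57/pi) = 0.1481
sigma_2 = 36 * 0.1481 = 5.33 MPa

5.33 MPa


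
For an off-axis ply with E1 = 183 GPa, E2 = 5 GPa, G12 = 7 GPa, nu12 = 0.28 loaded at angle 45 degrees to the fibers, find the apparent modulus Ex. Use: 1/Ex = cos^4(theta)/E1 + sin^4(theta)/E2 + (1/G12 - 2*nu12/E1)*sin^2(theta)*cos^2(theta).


cos^4(45) = 0.25, sin^4(45) = 0.25, sin^2(45)*cos^2(45) = 0.25
1/G12 - 2*nu12/E1 = 1/7 - 2*0.28/183 = 0.139797 GPa^-1
1/Ex = 0.25/183 + 0.25/5 + 0.139797*0.25 = 0.0863154 GPa^-1
Ex = 11.59 GPa

11.59 GPa


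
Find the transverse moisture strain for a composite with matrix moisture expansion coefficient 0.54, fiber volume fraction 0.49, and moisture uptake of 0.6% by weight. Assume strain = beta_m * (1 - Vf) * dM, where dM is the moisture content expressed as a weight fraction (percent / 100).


dM = 0.6/100 = 0.006
strain = beta_m * (1-Vf) * dM = 0.54 * 0.51 * 0.006 = 0.0016524

0.0016524


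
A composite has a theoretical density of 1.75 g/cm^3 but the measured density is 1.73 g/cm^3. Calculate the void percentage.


Void% = (rho_theo - rho_actual)/rho_theo * 100 = (1.75 - 1.73)/1.75 * 100 = 1.14%

1.14%


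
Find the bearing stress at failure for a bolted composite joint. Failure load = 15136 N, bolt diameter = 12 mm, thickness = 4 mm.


sigma_br = F/(d*h) = 15136/(12*4) = 315.3 MPa

315.3 MPa
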